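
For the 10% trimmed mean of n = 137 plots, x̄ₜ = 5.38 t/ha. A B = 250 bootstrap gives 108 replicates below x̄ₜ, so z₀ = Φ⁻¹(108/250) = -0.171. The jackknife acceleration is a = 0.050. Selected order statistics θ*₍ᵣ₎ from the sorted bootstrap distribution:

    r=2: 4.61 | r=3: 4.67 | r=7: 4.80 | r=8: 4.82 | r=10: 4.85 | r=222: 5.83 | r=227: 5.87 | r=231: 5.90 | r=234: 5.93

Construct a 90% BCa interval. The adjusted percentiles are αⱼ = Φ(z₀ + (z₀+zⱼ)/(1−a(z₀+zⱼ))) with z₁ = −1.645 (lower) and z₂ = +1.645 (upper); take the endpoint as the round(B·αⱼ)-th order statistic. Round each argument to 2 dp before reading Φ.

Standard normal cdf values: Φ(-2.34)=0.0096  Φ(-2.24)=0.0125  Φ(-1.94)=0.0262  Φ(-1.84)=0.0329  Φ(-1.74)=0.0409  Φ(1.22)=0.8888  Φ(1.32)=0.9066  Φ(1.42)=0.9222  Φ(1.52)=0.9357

(4.82, 5.90)

Lower: z₀ + z₁ = -0.171 + (-1.645) = -1.816; 1 − a(z₀+z₁) = 1 − (0.050)(-1.816) = 1.0908; argument = -0.171 + (-1.816)/1.0908 = -1.8358 → -1.84.
α₁ = Φ(-1.84) = 0.0329; rank = round(250 × 0.0329) = 8; θ*₍8₎ = 4.82.
Upper: z₀ + z₂ = 1.474; 1 − a(z₀+z₂) = 0.9263; argument = 1.4203 → 1.42; α₂ = 0.9222; rank = 231; θ*₍231₎ = 5.90.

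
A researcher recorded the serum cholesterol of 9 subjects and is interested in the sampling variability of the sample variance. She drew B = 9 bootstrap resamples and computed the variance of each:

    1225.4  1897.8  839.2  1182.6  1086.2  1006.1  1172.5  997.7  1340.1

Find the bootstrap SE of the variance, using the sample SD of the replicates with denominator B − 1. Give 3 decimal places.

SE* = 301.994

Bootstrap SE is the standard deviation of the 9 replicate variances.
Mean of replicates: (1225.4 + 1897.8 + 839.2 + 1182.6 + 1086.2 + 1006.1 + 1172.5 + 997.7 + 1340.1) / 9 = 10747.6000 / 9 = 1194.1778
Sum of squared deviations: (+31.2222)² + (+703.6222)² + (−354.9778)² + (−11.5778)² + (−107.9778)² + (−188.0778)² + (−21.6778)² + (−196.4778)² + (+145.9222)² = 729601.5156
Variance = 729601.5156 / 8 = 91200.1894
SE* = √91200.1894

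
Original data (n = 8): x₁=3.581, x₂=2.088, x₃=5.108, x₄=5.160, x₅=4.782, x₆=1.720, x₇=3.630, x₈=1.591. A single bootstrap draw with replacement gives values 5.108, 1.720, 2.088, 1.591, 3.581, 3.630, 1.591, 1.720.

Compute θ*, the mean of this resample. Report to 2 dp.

Mean = (5.108 + 1.720 + 2.088 + 1.591 + 3.581 + 3.630 + 1.591 + 1.720) / 8 = 21.0290 / 8 = 2.63

θ* = 2.63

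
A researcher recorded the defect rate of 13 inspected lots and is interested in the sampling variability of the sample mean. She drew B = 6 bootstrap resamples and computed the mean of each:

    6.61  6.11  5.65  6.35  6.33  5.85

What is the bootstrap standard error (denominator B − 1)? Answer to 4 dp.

Bootstrap SE is the standard deviation of the 6 replicate means.
Mean of replicates: (6.61 + 6.11 + 5.65 + 6.35 + 6.33 + 5.85) / 6 = 36.90000 / 6 = 6.15000
Sum of squared deviations: (+0.46000)² + (−0.04000)² + (−0.50000)² + (+0.20000)² + (+0.18000)² + (−0.30000)² = 0.62560
Variance = 0.62560 / 5 = 0.12512
SE* = √0.12512

SE* = 0.3537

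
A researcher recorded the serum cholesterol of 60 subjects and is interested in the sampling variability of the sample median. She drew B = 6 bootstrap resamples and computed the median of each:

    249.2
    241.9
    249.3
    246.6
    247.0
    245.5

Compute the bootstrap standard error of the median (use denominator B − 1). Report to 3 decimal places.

SE* = 2.739

Bootstrap SE is the standard deviation of the 6 replicate medians.
Mean of replicates: (249.2 + 241.9 + 249.3 + 246.6 + 247.0 + 245.5) / 6 = 1479.5000 / 6 = 246.5833
Sum of squared deviations: (+2.6167)² + (−4.6833)² + (+2.7167)² + (+0.0167)² + (+0.4167)² + (−1.0833)² = 37.5083
Variance = 37.5083 / 5 = 7.5017
SE* = √7.5017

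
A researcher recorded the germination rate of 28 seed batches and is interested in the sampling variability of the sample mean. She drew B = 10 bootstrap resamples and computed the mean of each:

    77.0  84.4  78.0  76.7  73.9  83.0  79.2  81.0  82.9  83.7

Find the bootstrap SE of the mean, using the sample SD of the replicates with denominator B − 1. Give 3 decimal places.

Bootstrap SE is the standard deviation of the 10 replicate means.
Mean of replicates: (77.0 + 84.4 + 78.0 + 76.7 + 73.9 + 83.0 + 79.2 + 81.0 + 82.9 + 83.7) / 10 = 799.8000 / 10 = 79.9800
Sum of squared deviations: (−2.9800)² + (+4.4200)² + (−1.9800)² + (−3.2800)² + (−6.0800)² + (+3.0200)² + (−0.7800)² + (+1.0200)² + (+2.9200)² + (+3.7200)² = 113.1960
Variance = 113.1960 / 9 = 12.5773
SE* = √12.5773

SE* = 3.546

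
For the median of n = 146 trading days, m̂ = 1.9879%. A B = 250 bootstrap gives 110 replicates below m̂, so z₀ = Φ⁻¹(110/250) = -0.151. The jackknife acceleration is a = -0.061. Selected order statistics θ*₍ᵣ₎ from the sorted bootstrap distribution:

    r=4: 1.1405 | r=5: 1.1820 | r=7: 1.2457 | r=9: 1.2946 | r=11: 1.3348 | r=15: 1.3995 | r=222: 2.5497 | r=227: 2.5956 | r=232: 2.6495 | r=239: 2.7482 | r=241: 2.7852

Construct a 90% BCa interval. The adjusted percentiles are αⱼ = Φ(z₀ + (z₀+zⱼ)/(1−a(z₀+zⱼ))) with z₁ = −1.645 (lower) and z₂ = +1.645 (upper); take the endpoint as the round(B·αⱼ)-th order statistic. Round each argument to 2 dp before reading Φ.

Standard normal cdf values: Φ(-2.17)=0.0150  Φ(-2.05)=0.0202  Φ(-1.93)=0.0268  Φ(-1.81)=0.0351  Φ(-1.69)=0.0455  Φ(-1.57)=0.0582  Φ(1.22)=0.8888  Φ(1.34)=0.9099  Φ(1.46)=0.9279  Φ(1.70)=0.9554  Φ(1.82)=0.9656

(1.1405, 2.5497)

Lower: z₀ + z₁ = -0.151 + (-1.645) = -1.796; 1 − a(z₀+z₁) = 1 − (-0.061)(-1.796) = 0.8904; argument = -0.151 + (-1.796)/0.8904 = -2.1680 → -2.17.
α₁ = Φ(-2.17) = 0.0150; rank = round(250 × 0.0150) = 4; θ*₍4₎ = 1.1405.
Upper: z₀ + z₂ = 1.494; 1 − a(z₀+z₂) = 1.0911; argument = 1.2182 → 1.22; α₂ = 0.8888; rank = 222; θ*₍222₎ = 2.5497.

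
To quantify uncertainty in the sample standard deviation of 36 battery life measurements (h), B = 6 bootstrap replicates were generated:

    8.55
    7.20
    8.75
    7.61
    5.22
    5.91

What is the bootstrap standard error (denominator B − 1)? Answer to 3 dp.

SE* = 1.413

Bootstrap SE is the standard deviation of the 6 replicate standard deviations.
Mean of replicates: (8.55 + 7.20 + 8.75 + 7.61 + 5.22 + 5.91) / 6 = 43.2400 / 6 = 7.2067
Sum of squared deviations: (+1.3433)² + (−0.0067)² + (+1.5433)² + (+0.4033)² + (−1.9867)² + (−1.2967)² = 9.9773
Variance = 9.9773 / 5 = 1.9955
SE* = √1.9955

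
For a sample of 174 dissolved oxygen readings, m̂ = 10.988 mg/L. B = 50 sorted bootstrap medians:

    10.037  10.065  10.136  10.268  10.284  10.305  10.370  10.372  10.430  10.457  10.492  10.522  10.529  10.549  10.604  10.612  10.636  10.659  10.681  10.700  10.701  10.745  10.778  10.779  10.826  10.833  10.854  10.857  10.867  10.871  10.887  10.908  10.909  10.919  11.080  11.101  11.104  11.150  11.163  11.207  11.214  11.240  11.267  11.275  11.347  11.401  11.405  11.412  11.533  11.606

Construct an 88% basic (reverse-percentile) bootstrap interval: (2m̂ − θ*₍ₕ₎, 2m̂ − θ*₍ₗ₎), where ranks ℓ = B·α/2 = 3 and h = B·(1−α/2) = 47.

Percentile endpoints at ranks 3 and 47: θ*₍3₎ = 10.136, θ*₍47₎ = 11.405.
Basic interval reflects these around m̂:
  lower = 2 × 10.988 − 11.405 = 10.571
  upper = 2 × 10.988 − 10.136 = 11.840

(10.571, 11.840)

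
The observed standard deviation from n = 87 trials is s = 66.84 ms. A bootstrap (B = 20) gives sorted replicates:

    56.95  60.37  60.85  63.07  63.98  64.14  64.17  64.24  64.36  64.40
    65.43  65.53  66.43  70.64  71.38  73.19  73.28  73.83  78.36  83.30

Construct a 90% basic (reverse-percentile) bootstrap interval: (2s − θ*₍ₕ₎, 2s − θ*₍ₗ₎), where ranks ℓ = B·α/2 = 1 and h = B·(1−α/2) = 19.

Percentile endpoints at ranks 1 and 19: θ*₍1₎ = 56.95, θ*₍19₎ = 78.36.
Basic interval reflects these around s:
  lower = 2 × 66.84 − 78.36 = 55.32
  upper = 2 × 66.84 − 56.95 = 76.73

(55.32, 76.73)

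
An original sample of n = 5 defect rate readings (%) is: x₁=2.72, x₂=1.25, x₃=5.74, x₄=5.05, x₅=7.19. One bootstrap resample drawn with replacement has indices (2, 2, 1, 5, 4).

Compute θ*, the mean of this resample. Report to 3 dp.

Resample values: 1.25, 1.25, 2.72, 7.19, 5.05.
Mean = (1.25 + 1.25 + 2.72 + 7.19 + 5.05) / 5 = 17.460 / 5 = 3.492

θ* = 3.492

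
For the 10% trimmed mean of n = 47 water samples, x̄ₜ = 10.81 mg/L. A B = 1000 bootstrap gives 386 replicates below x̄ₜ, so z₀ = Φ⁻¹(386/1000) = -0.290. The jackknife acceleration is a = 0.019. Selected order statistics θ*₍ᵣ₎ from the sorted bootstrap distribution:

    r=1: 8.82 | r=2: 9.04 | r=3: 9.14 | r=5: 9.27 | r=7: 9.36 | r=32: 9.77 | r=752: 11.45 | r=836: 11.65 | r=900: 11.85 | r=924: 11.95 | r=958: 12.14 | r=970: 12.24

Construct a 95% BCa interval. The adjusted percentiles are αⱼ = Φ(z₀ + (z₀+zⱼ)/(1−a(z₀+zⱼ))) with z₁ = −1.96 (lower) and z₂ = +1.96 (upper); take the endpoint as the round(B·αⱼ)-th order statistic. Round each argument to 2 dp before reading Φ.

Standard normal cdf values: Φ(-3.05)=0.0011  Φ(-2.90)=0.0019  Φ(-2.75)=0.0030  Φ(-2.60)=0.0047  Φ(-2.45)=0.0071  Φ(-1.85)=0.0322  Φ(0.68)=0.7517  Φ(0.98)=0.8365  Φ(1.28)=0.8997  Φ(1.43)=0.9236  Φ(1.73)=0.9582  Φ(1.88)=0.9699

(9.36, 11.95)

Lower: z₀ + z₁ = -0.290 + (-1.960) = -2.250; 1 − a(z₀+z₁) = 1 − (0.019)(-2.250) = 1.0428; argument = -0.290 + (-2.250)/1.0428 = -2.4478 → -2.45.
α₁ = Φ(-2.45) = 0.0071; rank = round(1000 × 0.0071) = 7; θ*₍7₎ = 9.36.
Upper: z₀ + z₂ = 1.670; 1 − a(z₀+z₂) = 0.9683; argument = 1.4347 → 1.43; α₂ = 0.9236; rank = 924; θ*₍924₎ = 11.95.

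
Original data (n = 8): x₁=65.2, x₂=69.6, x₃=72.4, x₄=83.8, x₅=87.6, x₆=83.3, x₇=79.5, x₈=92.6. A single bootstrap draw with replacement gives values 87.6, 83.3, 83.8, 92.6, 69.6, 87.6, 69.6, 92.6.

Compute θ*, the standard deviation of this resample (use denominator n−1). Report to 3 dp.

Mean = 83.3375; sum of squared deviations = 585.5788
s² = 585.5788 / 7 = 83.6541
s = √83.6541 = 9.146

θ* = 9.146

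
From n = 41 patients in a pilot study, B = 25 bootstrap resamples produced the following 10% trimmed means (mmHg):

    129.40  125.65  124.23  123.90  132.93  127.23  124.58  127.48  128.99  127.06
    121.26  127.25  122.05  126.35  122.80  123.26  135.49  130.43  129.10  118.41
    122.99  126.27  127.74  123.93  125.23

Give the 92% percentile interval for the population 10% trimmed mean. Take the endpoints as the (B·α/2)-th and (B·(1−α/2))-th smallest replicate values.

(118.41, 132.93)

Sorted replicates: 118.41, 121.26, 122.05, 122.80, 122.99, 123.26, 123.90, 123.93, 124.23, 124.58, 125.23, 125.65, 126.27, 126.35, 127.06, 127.23, 127.25, 127.48, 127.74, 128.99, 129.10, 129.40, 130.43, 132.93, 135.49
α = 0.08; lower rank = 25 × 0.040 = 1; upper rank = 25 × 0.960 = 24.
The 1st smallest replicate is 118.41; the 24th is 132.93.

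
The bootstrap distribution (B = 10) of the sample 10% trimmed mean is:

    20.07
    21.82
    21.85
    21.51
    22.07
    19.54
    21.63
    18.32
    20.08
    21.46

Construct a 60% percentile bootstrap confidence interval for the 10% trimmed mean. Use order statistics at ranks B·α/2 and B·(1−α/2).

(19.54, 21.82)

Sorted replicates: 18.32, 19.54, 20.07, 20.08, 21.46, 21.51, 21.63, 21.82, 21.85, 22.07
α = 0.40; lower rank = 10 × 0.200 = 2; upper rank = 10 × 0.800 = 8.
The 2nd smallest replicate is 19.54; the 8th is 21.82.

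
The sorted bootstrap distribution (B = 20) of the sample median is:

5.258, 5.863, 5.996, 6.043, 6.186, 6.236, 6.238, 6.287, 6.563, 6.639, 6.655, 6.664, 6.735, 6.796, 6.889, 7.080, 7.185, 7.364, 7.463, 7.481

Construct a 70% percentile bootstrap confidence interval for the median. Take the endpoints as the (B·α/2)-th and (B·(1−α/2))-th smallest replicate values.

α = 0.30; lower rank = 20 × 0.150 = 3; upper rank = 20 × 0.850 = 17.
The 3rd smallest replicate is 5.996; the 17th is 7.185.

(5.996, 7.185)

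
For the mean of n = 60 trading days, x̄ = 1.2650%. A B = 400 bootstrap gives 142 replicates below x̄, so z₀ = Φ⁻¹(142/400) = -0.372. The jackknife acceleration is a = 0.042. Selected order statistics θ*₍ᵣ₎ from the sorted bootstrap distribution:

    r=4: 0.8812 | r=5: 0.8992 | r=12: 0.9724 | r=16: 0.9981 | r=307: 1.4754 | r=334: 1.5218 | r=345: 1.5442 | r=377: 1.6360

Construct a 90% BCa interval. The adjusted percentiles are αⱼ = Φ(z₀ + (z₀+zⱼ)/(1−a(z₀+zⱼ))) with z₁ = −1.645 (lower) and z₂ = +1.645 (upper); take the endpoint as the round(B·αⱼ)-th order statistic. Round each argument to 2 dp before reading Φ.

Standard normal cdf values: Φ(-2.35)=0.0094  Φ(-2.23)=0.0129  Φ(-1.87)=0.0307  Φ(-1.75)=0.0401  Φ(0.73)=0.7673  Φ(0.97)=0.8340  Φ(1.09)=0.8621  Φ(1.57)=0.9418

Lower: z₀ + z₁ = -0.372 + (-1.645) = -2.017; 1 − a(z₀+z₁) = 1 − (0.042)(-2.017) = 1.0847; argument = -0.372 + (-2.017)/1.0847 = -2.2315 → -2.23.
α₁ = Φ(-2.23) = 0.0129; rank = round(400 × 0.0129) = 5; θ*₍5₎ = 0.8992.
Upper: z₀ + z₂ = 1.273; 1 − a(z₀+z₂) = 0.9465; argument = 0.9729 → 0.97; α₂ = 0.8340; rank = 334; θ*₍334₎ = 1.5218.

(0.8992, 1.5218)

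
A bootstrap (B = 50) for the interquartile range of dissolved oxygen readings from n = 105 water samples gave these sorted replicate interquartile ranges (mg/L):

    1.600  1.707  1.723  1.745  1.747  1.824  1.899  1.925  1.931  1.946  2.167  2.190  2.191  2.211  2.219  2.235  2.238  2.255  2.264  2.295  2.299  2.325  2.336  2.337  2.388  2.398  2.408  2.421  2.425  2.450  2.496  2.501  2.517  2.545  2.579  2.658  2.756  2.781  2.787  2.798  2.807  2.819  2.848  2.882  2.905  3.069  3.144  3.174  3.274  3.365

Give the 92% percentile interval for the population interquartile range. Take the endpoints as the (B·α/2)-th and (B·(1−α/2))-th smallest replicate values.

(1.707, 3.174)

α = 0.08; lower rank = 50 × 0.040 = 2; upper rank = 50 × 0.960 = 48.
The 2nd smallest replicate is 1.707; the 48th is 3.174.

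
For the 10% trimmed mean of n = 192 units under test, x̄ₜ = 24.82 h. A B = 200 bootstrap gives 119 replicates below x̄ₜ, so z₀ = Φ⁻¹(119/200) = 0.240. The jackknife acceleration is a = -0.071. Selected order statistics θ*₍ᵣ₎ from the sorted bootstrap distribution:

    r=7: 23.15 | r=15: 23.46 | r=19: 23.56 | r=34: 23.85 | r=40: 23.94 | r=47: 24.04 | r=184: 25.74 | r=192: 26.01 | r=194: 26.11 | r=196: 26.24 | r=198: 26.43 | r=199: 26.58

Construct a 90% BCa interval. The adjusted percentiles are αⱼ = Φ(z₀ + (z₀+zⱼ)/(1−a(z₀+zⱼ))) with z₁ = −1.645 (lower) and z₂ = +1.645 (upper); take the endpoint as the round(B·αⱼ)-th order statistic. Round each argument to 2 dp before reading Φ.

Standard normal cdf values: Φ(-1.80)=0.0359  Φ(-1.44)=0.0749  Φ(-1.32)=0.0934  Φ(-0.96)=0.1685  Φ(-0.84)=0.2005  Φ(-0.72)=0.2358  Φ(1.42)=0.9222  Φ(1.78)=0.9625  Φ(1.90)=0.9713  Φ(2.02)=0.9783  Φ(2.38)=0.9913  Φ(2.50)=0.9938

Lower: z₀ + z₁ = 0.240 + (-1.645) = -1.405; 1 − a(z₀+z₁) = 1 − (-0.071)(-1.405) = 0.9002; argument = 0.240 + (-1.405)/0.9002 = -1.3207 → -1.32.
α₁ = Φ(-1.32) = 0.0934; rank = round(200 × 0.0934) = 19; θ*₍19₎ = 23.56.
Upper: z₀ + z₂ = 1.885; 1 − a(z₀+z₂) = 1.1338; argument = 1.9025 → 1.90; α₂ = 0.9713; rank = 194; θ*₍194₎ = 26.11.

(23.56, 26.11)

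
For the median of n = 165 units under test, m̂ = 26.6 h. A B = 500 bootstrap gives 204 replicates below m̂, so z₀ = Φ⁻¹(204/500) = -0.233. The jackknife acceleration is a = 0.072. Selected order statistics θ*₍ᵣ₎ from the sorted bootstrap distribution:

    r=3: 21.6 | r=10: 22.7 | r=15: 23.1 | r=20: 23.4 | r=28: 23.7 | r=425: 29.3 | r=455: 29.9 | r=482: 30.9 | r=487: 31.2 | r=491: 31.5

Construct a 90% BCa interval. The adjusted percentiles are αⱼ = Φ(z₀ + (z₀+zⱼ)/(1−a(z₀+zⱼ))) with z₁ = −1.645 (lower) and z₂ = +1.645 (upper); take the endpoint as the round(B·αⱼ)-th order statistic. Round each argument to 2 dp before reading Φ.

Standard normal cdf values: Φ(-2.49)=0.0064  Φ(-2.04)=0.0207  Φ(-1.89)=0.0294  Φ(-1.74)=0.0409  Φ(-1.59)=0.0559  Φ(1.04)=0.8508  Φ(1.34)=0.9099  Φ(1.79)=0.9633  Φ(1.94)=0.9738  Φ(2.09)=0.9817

Lower: z₀ + z₁ = -0.233 + (-1.645) = -1.878; 1 − a(z₀+z₁) = 1 − (0.072)(-1.878) = 1.1352; argument = -0.233 + (-1.878)/1.1352 = -1.8873 → -1.89.
α₁ = Φ(-1.89) = 0.0294; rank = round(500 × 0.0294) = 15; θ*₍15₎ = 23.1.
Upper: z₀ + z₂ = 1.412; 1 − a(z₀+z₂) = 0.8983; argument = 1.3388 → 1.34; α₂ = 0.9099; rank = 455; θ*₍455₎ = 29.9.

(23.1, 29.9)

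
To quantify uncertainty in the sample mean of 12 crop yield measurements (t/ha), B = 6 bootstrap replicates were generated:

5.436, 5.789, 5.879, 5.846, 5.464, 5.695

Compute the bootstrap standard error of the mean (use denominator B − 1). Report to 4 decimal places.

Bootstrap SE is the standard deviation of the 6 replicate means.
Mean of replicates: (5.436 + 5.789 + 5.879 + 5.846 + 5.464 + 5.695) / 6 = 34.10900 / 6 = 5.68483
Sum of squared deviations: (−0.24883)² + (+0.10417)² + (+0.19417)² + (+0.16117)² + (−0.22083)² + (+0.01017)² = 0.18531
Variance = 0.18531 / 5 = 0.03706
SE* = √0.03706

SE* = 0.1925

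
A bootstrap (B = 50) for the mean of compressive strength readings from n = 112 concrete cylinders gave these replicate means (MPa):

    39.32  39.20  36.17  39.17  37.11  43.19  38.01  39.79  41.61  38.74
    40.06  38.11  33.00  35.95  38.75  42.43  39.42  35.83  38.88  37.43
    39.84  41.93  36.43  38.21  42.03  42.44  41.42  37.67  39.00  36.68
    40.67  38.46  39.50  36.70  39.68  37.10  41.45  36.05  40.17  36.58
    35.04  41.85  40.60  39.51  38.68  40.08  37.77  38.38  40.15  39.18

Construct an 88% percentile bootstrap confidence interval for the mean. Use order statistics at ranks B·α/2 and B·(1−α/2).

(35.83, 42.03)

Sorted replicates: 33.00, 35.04, 35.83, 35.95, 36.05, 36.17, 36.43, 36.58, 36.68, 36.70, 37.10, 37.11, 37.43, 37.67, 37.77, 38.01, 38.11, 38.21, 38.38, 38.46, 38.68, 38.74, 38.75, 38.88, 39.00, 39.17, 39.18, 39.20, 39.32, 39.42, 39.50, 39.51, 39.68, 39.79, 39.84, 40.06, 40.08, 40.15, 40.17, 40.60, 40.67, 41.42, 41.45, 41.61, 41.85, 41.93, 42.03, 42.43, 42.44, 43.19
α = 0.12; lower rank = 50 × 0.060 = 3; upper rank = 50 × 0.940 = 47.
The 3rd smallest replicate is 35.83; the 47th is 42.03.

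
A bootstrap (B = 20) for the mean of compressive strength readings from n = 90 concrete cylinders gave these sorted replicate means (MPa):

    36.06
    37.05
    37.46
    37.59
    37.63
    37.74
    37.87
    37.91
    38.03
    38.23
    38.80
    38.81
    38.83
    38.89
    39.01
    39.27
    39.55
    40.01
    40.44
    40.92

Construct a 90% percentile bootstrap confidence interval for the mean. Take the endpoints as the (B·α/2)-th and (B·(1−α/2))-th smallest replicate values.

α = 0.10; lower rank = 20 × 0.050 = 1; upper rank = 20 × 0.950 = 19.
The 1st smallest replicate is 36.06; the 19th is 40.44.

(36.06, 40.44)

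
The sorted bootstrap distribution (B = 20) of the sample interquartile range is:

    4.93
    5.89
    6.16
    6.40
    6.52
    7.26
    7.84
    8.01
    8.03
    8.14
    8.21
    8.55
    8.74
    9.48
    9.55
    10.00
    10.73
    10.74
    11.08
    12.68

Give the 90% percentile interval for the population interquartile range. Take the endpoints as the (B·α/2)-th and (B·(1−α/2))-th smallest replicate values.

α = 0.10; lower rank = 20 × 0.050 = 1; upper rank = 20 × 0.950 = 19.
The 1st smallest replicate is 4.93; the 19th is 11.08.

(4.93, 11.08)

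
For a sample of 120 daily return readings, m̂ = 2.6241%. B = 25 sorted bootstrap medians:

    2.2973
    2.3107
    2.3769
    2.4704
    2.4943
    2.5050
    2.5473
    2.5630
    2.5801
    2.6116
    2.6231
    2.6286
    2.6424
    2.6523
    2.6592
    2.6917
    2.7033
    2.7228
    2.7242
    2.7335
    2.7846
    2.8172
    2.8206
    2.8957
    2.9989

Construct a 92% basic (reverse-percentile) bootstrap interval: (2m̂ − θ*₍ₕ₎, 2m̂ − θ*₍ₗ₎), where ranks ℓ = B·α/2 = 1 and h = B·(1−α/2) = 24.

Percentile endpoints at ranks 1 and 24: θ*₍1₎ = 2.2973, θ*₍24₎ = 2.8957.
Basic interval reflects these around m̂:
  lower = 2 × 2.6241 − 2.8957 = 2.3525
  upper = 2 × 2.6241 − 2.2973 = 2.9509

(2.3525, 2.9509)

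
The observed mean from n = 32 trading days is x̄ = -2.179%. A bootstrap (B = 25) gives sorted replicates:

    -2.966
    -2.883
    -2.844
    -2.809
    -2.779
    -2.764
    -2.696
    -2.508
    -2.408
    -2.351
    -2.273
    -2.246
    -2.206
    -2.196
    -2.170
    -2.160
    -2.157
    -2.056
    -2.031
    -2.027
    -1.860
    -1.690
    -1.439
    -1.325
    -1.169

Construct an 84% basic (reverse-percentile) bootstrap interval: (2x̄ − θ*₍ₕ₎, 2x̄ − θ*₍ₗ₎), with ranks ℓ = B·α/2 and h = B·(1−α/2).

Percentile endpoints at ranks 2 and 23: θ*₍2₎ = -2.883, θ*₍23₎ = -1.439.
Basic interval reflects these around x̄:
  lower = 2 × -2.179 − -1.439 = -2.919
  upper = 2 × -2.179 − -2.883 = -1.475

(-2.919, -1.475)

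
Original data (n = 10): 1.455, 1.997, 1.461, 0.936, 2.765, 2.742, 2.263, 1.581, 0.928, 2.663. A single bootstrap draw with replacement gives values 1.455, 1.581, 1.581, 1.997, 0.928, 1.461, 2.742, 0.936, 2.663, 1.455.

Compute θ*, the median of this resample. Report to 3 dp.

θ* = 1.521

Sorted: 0.928, 0.936, 1.455, 1.455, 1.461, 1.581, 1.581, 1.997, 2.663, 2.742
Median = average of the two middle values = 1.521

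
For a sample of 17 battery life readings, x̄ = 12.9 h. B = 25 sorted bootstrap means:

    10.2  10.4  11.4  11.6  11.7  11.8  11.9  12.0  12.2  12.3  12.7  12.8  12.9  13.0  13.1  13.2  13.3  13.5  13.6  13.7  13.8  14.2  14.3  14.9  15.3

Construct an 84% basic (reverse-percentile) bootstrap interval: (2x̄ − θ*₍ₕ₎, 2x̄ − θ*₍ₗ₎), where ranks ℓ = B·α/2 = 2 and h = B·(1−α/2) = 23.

Percentile endpoints at ranks 2 and 23: θ*₍2₎ = 10.4, θ*₍23₎ = 14.3.
Basic interval reflects these around x̄:
  lower = 2 × 12.9 − 14.3 = 11.5
  upper = 2 × 12.9 − 10.4 = 15.4

(11.5, 15.4)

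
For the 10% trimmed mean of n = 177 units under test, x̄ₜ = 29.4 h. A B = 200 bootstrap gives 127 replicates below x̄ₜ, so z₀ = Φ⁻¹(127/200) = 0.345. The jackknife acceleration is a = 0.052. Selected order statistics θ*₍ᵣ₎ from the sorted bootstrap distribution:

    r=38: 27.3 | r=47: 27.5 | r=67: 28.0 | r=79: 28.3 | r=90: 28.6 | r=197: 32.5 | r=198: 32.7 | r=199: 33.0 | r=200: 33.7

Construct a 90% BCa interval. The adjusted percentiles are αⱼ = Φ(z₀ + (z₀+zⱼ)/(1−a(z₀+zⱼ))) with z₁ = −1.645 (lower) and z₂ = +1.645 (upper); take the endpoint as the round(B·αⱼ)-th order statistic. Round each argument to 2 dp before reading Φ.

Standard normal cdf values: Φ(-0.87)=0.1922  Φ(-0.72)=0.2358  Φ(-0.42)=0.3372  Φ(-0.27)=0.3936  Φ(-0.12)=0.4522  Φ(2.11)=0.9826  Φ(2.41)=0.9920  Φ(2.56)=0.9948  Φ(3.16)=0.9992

(27.3, 33.0)

Lower: z₀ + z₁ = 0.345 + (-1.645) = -1.300; 1 − a(z₀+z₁) = 1 − (0.052)(-1.300) = 1.0676; argument = 0.345 + (-1.300)/1.0676 = -0.8727 → -0.87.
α₁ = Φ(-0.87) = 0.1922; rank = round(200 × 0.1922) = 38; θ*₍38₎ = 27.3.
Upper: z₀ + z₂ = 1.990; 1 − a(z₀+z₂) = 0.8965; argument = 2.5647 → 2.56; α₂ = 0.9948; rank = 199; θ*₍199₎ = 33.0.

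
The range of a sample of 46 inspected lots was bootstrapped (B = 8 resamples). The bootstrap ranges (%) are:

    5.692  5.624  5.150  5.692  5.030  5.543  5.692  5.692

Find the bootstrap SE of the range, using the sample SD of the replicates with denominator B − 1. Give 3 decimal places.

SE* = 0.269

Bootstrap SE is the standard deviation of the 8 replicate ranges.
Mean of replicates: (5.692 + 5.624 + 5.150 + 5.692 + 5.030 + 5.543 + 5.692 + 5.692) / 8 = 44.1150 / 8 = 5.5144
Sum of squared deviations: (+0.1776)² + (+0.1096)² + (−0.3644)² + (+0.1776)² + (−0.4844)² + (+0.0286)² + (+0.1776)² + (+0.1776)² = 0.5064
Variance = 0.5064 / 7 = 0.0723
SE* = √0.0723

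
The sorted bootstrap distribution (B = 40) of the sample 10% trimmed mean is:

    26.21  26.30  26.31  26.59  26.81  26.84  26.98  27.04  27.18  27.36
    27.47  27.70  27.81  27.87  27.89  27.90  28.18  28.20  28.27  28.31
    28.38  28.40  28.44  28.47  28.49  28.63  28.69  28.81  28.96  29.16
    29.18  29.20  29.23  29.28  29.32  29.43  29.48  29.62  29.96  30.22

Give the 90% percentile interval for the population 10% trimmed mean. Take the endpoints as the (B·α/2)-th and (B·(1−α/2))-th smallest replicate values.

α = 0.10; lower rank = 40 × 0.050 = 2; upper rank = 40 × 0.950 = 38.
The 2nd smallest replicate is 26.30; the 38th is 29.62.

(26.30, 29.62)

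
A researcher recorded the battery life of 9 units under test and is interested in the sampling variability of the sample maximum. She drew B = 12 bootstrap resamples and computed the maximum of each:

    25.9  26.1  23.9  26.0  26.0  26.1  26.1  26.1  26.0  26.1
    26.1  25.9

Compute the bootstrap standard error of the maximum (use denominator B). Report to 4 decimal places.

Bootstrap SE is the standard deviation of the 12 replicate maximums.
Mean of replicates: (25.9 + 26.1 + 23.9 + 26.0 + 26.0 + 26.1 + 26.1 + 26.1 + 26.0 + 26.1 + 26.1 + 25.9) / 12 = 310.30000 / 12 = 25.85833
Sum of squared deviations: (+0.04167)² + (+0.24167)² + (−1.95833)² + (+0.14167)² + (+0.14167)² + (+0.24167)² + (+0.24167)² + (+0.24167)² + (+0.14167)² + (+0.24167)² + (+0.24167)² + (+0.04167)² = 4.24917
Variance = 4.24917 / 12 = 0.35410
SE* = √0.35410

SE* = 0.5951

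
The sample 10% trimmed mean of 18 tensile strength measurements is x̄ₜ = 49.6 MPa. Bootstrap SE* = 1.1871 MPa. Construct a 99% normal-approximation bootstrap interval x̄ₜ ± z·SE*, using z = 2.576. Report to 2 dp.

(46.54, 52.66)

Margin = 2.576 × 1.1871 = 3.058
Interval: 49.6 ± 3.058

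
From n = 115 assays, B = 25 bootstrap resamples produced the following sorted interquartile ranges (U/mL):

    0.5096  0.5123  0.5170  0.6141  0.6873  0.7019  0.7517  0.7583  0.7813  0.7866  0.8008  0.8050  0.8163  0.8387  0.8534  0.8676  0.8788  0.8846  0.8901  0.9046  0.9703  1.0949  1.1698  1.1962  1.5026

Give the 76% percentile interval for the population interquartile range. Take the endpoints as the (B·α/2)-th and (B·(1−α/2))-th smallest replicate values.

α = 0.24; lower rank = 25 × 0.120 = 3; upper rank = 25 × 0.880 = 22.
The 3rd smallest replicate is 0.5170; the 22nd is 1.0949.

(0.5170, 1.0949)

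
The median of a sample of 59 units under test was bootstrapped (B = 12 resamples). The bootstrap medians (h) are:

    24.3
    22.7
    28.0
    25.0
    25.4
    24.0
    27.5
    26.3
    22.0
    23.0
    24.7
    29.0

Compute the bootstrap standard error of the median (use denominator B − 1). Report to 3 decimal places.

Bootstrap SE is the standard deviation of the 12 replicate medians.
Mean of replicates: (24.3 + 22.7 + 28.0 + 25.0 + 25.4 + 24.0 + 27.5 + 26.3 + 22.0 + 23.0 + 24.7 + 29.0) / 12 = 301.9000 / 12 = 25.1583
Sum of squared deviations: (−0.8583)² + (−2.4583)² + (+2.8417)² + (−0.1583)² + (+0.2417)² + (−1.1583)² + (+2.3417)² + (+1.1417)² + (−3.1583)² + (−2.1583)² + (−0.4583)² + (+3.8417)² = 52.6692
Variance = 52.6692 / 11 = 4.7881
SE* = √4.7881

SE* = 2.188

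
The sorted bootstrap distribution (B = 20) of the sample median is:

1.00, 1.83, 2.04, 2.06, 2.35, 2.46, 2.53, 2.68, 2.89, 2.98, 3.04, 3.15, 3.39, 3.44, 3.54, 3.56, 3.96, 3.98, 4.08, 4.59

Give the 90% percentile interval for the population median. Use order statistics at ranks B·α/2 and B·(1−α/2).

(1.00, 4.08)

α = 0.10; lower rank = 20 × 0.050 = 1; upper rank = 20 × 0.950 = 19.
The 1st smallest replicate is 1.00; the 19th is 4.08.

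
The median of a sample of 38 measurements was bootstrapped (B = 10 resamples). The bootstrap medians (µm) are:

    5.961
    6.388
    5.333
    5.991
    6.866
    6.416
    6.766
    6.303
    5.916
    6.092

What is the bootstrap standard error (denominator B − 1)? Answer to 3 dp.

Bootstrap SE is the standard deviation of the 10 replicate medians.
Mean of replicates: (5.961 + 6.388 + 5.333 + 5.991 + 6.866 + 6.416 + 6.766 + 6.303 + 5.916 + 6.092) / 10 = 62.0320 / 10 = 6.2032
Sum of squared deviations: (−0.2422)² + (+0.1848)² + (−0.8702)² + (−0.2122)² + (+0.6628)² + (+0.2128)² + (+0.5628)² + (+0.0998)² + (−0.2872)² + (−0.1112)² = 1.8012
Variance = 1.8012 / 9 = 0.2001
SE* = √0.2001

SE* = 0.447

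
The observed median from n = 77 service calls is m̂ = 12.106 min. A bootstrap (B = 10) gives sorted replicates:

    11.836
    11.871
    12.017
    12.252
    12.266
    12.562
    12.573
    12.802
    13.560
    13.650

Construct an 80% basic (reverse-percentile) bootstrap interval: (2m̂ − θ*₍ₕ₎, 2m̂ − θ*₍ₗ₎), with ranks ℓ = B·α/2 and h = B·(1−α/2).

Percentile endpoints at ranks 1 and 9: θ*₍1₎ = 11.836, θ*₍9₎ = 13.560.
Basic interval reflects these around m̂:
  lower = 2 × 12.106 − 13.560 = 10.652
  upper = 2 × 12.106 − 11.836 = 12.376

(10.652, 12.376)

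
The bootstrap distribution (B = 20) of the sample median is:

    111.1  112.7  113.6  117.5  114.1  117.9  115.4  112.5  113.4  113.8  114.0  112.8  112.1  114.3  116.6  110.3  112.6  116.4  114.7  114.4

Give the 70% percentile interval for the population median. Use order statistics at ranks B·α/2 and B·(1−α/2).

Sorted replicates: 110.3, 111.1, 112.1, 112.5, 112.6, 112.7, 112.8, 113.4, 113.6, 113.8, 114.0, 114.1, 114.3, 114.4, 114.7, 115.4, 116.4, 116.6, 117.5, 117.9
α = 0.30; lower rank = 20 × 0.150 = 3; upper rank = 20 × 0.850 = 17.
The 3rd smallest replicate is 112.1; the 17th is 116.4.

(112.1, 116.4)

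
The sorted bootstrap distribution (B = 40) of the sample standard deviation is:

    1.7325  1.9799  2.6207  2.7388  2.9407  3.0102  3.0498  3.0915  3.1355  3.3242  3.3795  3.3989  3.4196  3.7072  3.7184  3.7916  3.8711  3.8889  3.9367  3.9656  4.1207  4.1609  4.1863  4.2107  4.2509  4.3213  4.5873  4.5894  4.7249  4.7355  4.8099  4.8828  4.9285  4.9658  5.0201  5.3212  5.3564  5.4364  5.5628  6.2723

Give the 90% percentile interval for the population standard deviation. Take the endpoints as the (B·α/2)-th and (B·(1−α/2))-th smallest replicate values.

α = 0.10; lower rank = 40 × 0.050 = 2; upper rank = 40 × 0.950 = 38.
The 2nd smallest replicate is 1.9799; the 38th is 5.4364.

(1.9799, 5.4364)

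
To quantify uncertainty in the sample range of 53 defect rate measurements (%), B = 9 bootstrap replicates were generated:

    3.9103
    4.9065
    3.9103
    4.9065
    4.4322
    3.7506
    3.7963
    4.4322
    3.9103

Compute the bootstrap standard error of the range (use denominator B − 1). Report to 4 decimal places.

SE* = 0.4637

Bootstrap SE is the standard deviation of the 9 replicate ranges.
Mean of replicates: (3.9103 + 4.9065 + 3.9103 + 4.9065 + 4.4322 + 3.7506 + 3.7963 + 4.4322 + 3.9103) / 9 = 37.95520 / 9 = 4.21724
Sum of squared deviations: (−0.30694)² + (+0.68926)² + (−0.30694)² + (+0.68926)² + (+0.21496)² + (−0.46664)² + (−0.42094)² + (+0.21496)² + (−0.30694)² = 1.72015
Variance = 1.72015 / 8 = 0.21502
SE* = √0.21502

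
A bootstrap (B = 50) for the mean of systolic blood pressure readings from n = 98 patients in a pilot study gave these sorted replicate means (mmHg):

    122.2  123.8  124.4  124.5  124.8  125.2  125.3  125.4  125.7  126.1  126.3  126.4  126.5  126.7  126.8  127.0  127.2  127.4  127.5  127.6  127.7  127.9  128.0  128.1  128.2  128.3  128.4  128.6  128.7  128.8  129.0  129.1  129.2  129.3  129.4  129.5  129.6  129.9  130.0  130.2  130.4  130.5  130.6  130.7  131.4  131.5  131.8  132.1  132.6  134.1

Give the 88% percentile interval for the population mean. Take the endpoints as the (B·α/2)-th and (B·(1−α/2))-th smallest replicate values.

α = 0.12; lower rank = 50 × 0.060 = 3; upper rank = 50 × 0.940 = 47.
The 3rd smallest replicate is 124.4; the 47th is 131.8.

(124.4, 131.8)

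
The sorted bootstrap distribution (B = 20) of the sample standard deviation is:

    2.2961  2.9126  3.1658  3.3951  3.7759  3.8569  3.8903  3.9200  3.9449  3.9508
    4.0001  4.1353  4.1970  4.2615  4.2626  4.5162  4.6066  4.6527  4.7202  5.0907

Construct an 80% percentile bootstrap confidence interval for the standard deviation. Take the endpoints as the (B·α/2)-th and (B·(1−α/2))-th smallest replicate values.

(2.9126, 4.6527)

α = 0.20; lower rank = 20 × 0.100 = 2; upper rank = 20 × 0.900 = 18.
The 2nd smallest replicate is 2.9126; the 18th is 4.6527.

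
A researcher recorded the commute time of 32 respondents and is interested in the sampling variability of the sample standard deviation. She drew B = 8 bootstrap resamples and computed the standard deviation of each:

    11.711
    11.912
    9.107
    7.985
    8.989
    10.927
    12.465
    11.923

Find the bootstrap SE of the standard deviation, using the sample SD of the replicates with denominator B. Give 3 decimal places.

Bootstrap SE is the standard deviation of the 8 replicate standard deviations.
Mean of replicates: (11.711 + 11.912 + 9.107 + 7.985 + 8.989 + 10.927 + 12.465 + 11.923) / 8 = 85.0190 / 8 = 10.6274
Sum of squared deviations: (+1.0836)² + (+1.2846)² + (−1.5204)² + (−2.6424)² + (−1.6384)² + (+0.2996)² + (+1.8376)² + (+1.2956)² = 19.9477
Variance = 19.9477 / 8 = 2.4935
SE* = √2.4935

SE* = 1.579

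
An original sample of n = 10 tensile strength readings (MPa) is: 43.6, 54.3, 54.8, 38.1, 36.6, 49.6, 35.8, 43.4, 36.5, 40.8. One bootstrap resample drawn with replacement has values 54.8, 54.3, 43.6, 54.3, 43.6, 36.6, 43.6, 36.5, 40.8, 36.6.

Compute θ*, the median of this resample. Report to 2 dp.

Sorted: 36.5, 36.6, 36.6, 40.8, 43.6, 43.6, 43.6, 54.3, 54.3, 54.8
Median = average of the two middle values = 43.60

θ* = 43.60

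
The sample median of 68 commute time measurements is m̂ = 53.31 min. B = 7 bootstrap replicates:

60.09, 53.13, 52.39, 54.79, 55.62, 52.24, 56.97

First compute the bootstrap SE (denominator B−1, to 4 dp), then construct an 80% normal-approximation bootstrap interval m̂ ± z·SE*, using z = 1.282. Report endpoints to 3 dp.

Mean of replicates = 55.0329; sum of squared deviations = 48.1365; SE* = √(48.1365/6) = 2.8324
Margin = 1.282 × 2.8324 = 3.6311
Interval: 53.31 ± 3.6311

(49.679, 56.941)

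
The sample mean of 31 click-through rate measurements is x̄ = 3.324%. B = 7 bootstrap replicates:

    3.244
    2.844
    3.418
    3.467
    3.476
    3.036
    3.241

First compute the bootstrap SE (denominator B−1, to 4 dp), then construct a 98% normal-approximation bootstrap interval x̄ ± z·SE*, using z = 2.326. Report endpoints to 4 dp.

Mean of replicates = 3.2466; sum of squared deviations = 0.3371; SE* = √(0.3371/6) = 0.2370
Margin = 2.326 × 0.2370 = 0.55126
Interval: 3.324 ± 0.55126

(2.7727, 3.8753)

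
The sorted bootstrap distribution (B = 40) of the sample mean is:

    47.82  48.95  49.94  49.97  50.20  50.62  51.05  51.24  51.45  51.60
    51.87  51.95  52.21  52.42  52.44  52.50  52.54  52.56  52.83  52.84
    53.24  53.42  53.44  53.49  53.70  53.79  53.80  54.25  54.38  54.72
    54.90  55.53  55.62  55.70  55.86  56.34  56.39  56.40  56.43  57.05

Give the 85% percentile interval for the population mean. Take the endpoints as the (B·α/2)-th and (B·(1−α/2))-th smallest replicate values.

α = 0.15; lower rank = 40 × 0.075 = 3; upper rank = 40 × 0.925 = 37.
The 3rd smallest replicate is 49.94; the 37th is 56.39.

(49.94, 56.39)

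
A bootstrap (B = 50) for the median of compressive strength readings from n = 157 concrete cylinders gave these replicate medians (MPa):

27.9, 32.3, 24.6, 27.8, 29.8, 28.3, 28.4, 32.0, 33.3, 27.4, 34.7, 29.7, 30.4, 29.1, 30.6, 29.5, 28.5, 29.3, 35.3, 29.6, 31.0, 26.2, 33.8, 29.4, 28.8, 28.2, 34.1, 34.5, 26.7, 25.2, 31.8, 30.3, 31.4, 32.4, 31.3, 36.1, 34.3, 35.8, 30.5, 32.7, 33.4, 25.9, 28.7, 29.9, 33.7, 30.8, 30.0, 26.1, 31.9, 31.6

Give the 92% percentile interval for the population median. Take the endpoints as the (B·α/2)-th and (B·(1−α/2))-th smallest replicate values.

Sorted replicates: 24.6, 25.2, 25.9, 26.1, 26.2, 26.7, 27.4, 27.8, 27.9, 28.2, 28.3, 28.4, 28.5, 28.7, 28.8, 29.1, 29.3, 29.4, 29.5, 29.6, 29.7, 29.8, 29.9, 30.0, 30.3, 30.4, 30.5, 30.6, 30.8, 31.0, 31.3, 31.4, 31.6, 31.8, 31.9, 32.0, 32.3, 32.4, 32.7, 33.3, 33.4, 33.7, 33.8, 34.1, 34.3, 34.5, 34.7, 35.3, 35.8, 36.1
α = 0.08; lower rank = 50 × 0.040 = 2; upper rank = 50 × 0.960 = 48.
The 2nd smallest replicate is 25.2; the 48th is 35.3.

(25.2, 35.3)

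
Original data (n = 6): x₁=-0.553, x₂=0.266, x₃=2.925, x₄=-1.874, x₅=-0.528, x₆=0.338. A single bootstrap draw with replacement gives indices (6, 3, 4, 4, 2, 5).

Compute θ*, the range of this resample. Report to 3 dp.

θ* = 4.799

Resample values: 0.338, 2.925, -1.874, -1.874, 0.266, -0.528.
Range = 2.925 − -1.874 = 4.799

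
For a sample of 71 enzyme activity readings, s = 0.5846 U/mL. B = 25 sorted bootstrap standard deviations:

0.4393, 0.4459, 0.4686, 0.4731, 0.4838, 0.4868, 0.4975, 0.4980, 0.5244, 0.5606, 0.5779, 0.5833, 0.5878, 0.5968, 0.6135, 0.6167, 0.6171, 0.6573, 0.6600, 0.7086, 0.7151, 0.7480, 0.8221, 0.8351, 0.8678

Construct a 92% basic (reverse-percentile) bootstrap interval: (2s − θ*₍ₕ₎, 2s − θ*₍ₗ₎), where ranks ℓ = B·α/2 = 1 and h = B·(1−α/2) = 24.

Percentile endpoints at ranks 1 and 24: θ*₍1₎ = 0.4393, θ*₍24₎ = 0.8351.
Basic interval reflects these around s:
  lower = 2 × 0.5846 − 0.8351 = 0.3341
  upper = 2 × 0.5846 − 0.4393 = 0.7299

(0.3341, 0.7299)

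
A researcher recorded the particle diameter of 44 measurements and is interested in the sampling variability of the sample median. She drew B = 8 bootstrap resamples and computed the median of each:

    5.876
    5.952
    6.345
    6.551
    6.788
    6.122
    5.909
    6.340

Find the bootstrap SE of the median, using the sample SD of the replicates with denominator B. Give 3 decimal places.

SE* = 0.308

Bootstrap SE is the standard deviation of the 8 replicate medians.
Mean of replicates: (5.876 + 5.952 + 6.345 + 6.551 + 6.788 + 6.122 + 5.909 + 6.340) / 8 = 49.8830 / 8 = 6.2354
Sum of squared deviations: (−0.3594)² + (−0.2834)² + (+0.1096)² + (+0.3156)² + (+0.5526)² + (−0.1134)² + (−0.3264)² + (+0.1046)² = 0.7568
Variance = 0.7568 / 8 = 0.0946
SE* = √0.0946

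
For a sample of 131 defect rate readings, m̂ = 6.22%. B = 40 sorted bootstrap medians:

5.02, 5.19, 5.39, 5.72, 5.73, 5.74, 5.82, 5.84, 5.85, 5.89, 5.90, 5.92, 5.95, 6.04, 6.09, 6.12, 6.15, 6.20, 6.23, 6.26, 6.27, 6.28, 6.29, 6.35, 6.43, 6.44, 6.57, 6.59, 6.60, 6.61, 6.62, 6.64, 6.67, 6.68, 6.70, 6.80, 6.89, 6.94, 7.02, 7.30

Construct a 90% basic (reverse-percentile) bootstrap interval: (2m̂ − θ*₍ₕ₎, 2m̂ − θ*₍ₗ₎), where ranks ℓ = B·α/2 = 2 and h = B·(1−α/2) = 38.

Percentile endpoints at ranks 2 and 38: θ*₍2₎ = 5.19, θ*₍38₎ = 6.94.
Basic interval reflects these around m̂:
  lower = 2 × 6.22 − 6.94 = 5.50
  upper = 2 × 6.22 − 5.19 = 7.25

(5.50, 7.25)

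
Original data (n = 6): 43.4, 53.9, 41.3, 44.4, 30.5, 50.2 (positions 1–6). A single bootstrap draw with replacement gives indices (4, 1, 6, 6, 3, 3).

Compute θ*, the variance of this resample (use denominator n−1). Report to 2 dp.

θ* = 16.85

Resample values: 44.4, 43.4, 50.2, 50.2, 41.3, 41.3.
Mean = 45.1333; sum of squared deviations = 84.2733
s² = 84.2733 / 5 = 16.8547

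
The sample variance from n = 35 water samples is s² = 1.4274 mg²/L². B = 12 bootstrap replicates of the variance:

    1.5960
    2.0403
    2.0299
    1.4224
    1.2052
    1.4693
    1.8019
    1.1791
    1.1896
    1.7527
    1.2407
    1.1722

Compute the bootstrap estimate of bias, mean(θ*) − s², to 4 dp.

mean(θ*) = (1.5960 + 2.0403 + 2.0299 + 1.4224 + 1.2052 + 1.4693 + 1.8019 + 1.1791 + 1.1896 + 1.7527 + 1.2407 + 1.1722) / 12 = 1.50828
bias = 1.50828 − 1.4274

bias = +0.0809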